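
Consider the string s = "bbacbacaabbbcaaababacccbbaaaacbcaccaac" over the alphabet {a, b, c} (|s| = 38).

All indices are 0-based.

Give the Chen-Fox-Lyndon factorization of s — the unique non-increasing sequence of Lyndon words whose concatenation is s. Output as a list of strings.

["b", "b", "acb", "ac", "aabbbc", "aaababacccbb", "aaaacbcaccaac"]

emit factor 1: 'b' (i=0, period=1)
emit factor 2: 'b' (i=1, period=1)
emit factor 3: 'acb' (i=2, period=3)
emit factor 4: 'ac' (i=5, period=2)
emit factor 5: 'aabbbc' (i=7, period=6)
emit factor 6: 'aaababacccbb' (i=13, period=12)
emit factor 7: 'aaaacbcaccaac' (i=25, period=13)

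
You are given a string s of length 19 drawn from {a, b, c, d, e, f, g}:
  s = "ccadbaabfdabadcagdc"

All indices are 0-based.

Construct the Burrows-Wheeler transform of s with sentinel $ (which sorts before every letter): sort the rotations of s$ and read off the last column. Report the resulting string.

cbdacbcdaadcd$fagaba

rank  rotation              last
    0  $ccadbaabfdabadcagdc  c
    1  aabfdabadcagdc$ccadb  b
    2  abadcagdc$ccadbaabfd  d
    3  abfdabadcagdc$ccadba  a
    4  adbaabfdabadcagdc$cc  c
    5  adcagdc$ccadbaabfdab  b
    6  agdc$ccadbaabfdabadc  c
    7  baabfdabadcagdc$ccad  d
    8  badcagdc$ccadbaabfda  a
    9  bfdabadcagdc$ccadbaa  a
   10  c$ccadbaabfdabadcagd  d
   11  cadbaabfdabadcagdc$c  c
   12  cagdc$ccadbaabfdabad  d
   13  ccadbaabfdabadcagdc$  $
   14  dabadcagdc$ccadbaabf  f
   15  dbaabfdabadcagdc$cca  a
   16  dc$ccadbaabfdabadcag  g
   17  dcagdc$ccadbaabfdaba  a
   18  fdabadcagdc$ccadbaab  b
   19  gdc$ccadbaabfdabadca  a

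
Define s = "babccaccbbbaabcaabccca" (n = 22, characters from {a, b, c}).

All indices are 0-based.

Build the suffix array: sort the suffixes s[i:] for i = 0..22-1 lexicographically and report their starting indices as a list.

rank→(start, suffix):
  0 → (21, 'a')
  1 → (11, 'aabcaabccca')
  2 → (15, 'aabccca')
  3 → (12, 'abcaabccca')
  4 → (1, 'abccaccbbbaabcaabccca')
  5 → (16, 'abccca')
  6 → (5, 'accbbbaabcaabccca')
  7 → (10, 'baabcaabccca')
  8 → (0, 'babccaccbbbaabcaabccca')
  9 → (9, 'bbaabcaabccca')
  10 → (8, 'bbbaabcaabccca')
  11 → (13, 'bcaabccca')
  12 → (2, 'bccaccbbbaabcaabccca')
  13 → (17, 'bccca')
  14 → (20, 'ca')
  15 → (14, 'caabccca')
  16 → (4, 'caccbbbaabcaabccca')
  17 → (7, 'cbbbaabcaabccca')
  18 → (19, 'cca')
  19 → (3, 'ccaccbbbaabcaabccca')
  20 → (6, 'ccbbbaabcaabccca')
  21 → (18, 'ccca')

[21, 11, 15, 12, 1, 16, 5, 10, 0, 9, 8, 13, 2, 17, 20, 14, 4, 7, 19, 3, 6, 18]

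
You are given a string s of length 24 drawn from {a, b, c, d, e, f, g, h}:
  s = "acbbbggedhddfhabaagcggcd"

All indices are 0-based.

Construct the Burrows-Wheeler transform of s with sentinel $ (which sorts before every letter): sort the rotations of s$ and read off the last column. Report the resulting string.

rank  rotation                   last
    0  $acbbbggedhddfhabaagcggcd  d
    1  aagcggcd$acbbbggedhddfhab  b
    2  abaagcggcd$acbbbggedhddfh  h
    3  acbbbggedhddfhabaagcggcd$  $
    4  agcggcd$acbbbggedhddfhaba  a
    5  baagcggcd$acbbbggedhddfha  a
    6  bbbggedhddfhabaagcggcd$ac  c
    7  bbggedhddfhabaagcggcd$acb  b
    8  bggedhddfhabaagcggcd$acbb  b
    9  cbbbggedhddfhabaagcggcd$a  a
   10  cd$acbbbggedhddfhabaagcgg  g
   11  cggcd$acbbbggedhddfhabaag  g
   12  d$acbbbggedhddfhabaagcggc  c
   13  ddfhabaagcggcd$acbbbggedh  h
   14  dfhabaagcggcd$acbbbggedhd  d
   15  dhddfhabaagcggcd$acbbbgge  e
   16  edhddfhabaagcggcd$acbbbgg  g
   17  fhabaagcggcd$acbbbggedhdd  d
   18  gcd$acbbbggedhddfhabaagcg  g
   19  gcggcd$acbbbggedhddfhabaa  a
   20  gedhddfhabaagcggcd$acbbbg  g
   21  ggcd$acbbbggedhddfhabaagc  c
   22  ggedhddfhabaagcggcd$acbbb  b
   23  habaagcggcd$acbbbggedhddf  f
   24  hddfhabaagcggcd$acbbbgged  d

dbh$aacbbaggchdegdgagcbfd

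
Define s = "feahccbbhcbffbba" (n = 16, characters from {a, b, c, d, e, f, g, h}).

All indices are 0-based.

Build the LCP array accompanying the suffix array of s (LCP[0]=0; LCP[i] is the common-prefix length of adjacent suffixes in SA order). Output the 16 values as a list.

[0, 1, 0, 1, 2, 1, 1, 0, 2, 1, 0, 0, 1, 1, 0, 2]

sorted suffixes:
  #0 SA[0]=15  'a'
  #1 SA[1]=2  'ahccbbhcbffbba'
  #2 SA[2]=14  'ba'
  #3 SA[3]=13  'bba'
  #4 SA[4]=6  'bbhcbffbba'
  #5 SA[5]=10  'bffbba'
  #6 SA[6]=7  'bhcbffbba'
  #7 SA[7]=5  'cbbhcbffbba'
  #8 SA[8]=9  'cbffbba'
  #9 SA[9]=4  'ccbbhcbffbba'
  #10 SA[10]=1  'eahccbbhcbffbba'
  #11 SA[11]=12  'fbba'
  #12 SA[12]=0  'feahccbbhcbffbba'
  #13 SA[13]=11  'ffbba'
  #14 SA[14]=8  'hcbffbba'
  #15 SA[15]=3  'hccbbhcbffbba'

SA = [15, 2, 14, 13, 6, 10, 7, 5, 9, 4, 1, 12, 0, 11, 8, 3]
rank  pair      lcp
   1  s[15:],s[2:]  1  'a'
   2  s[2:],s[14:]  0  ''
   3  s[14:],s[13:]  1  'b'
   4  s[13:],s[6:]  2  'bb'
   5  s[6:],s[10:]  1  'b'
   6  s[10:],s[7:]  1  'b'
   7  s[7:],s[5:]  0  ''
   8  s[5:],s[9:]  2  'cb'
   9  s[9:],s[4:]  1  'c'
  10  s[4:],s[1:]  0  ''
  11  s[1:],s[12:]  0  ''
  12  s[12:],s[0:]  1  'f'
  13  s[0:],s[11:]  1  'f'
  14  s[11:],s[8:]  0  ''
  15  s[8:],s[3:]  2  'hc'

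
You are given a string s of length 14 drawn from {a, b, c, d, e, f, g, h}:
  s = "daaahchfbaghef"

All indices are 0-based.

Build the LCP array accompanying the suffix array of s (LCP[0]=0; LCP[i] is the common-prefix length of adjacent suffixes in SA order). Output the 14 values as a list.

rank→(start, suffix):
  0 → (1, 'aaahchfbaghef')
  1 → (2, 'aahchfbaghef')
  2 → (9, 'aghef')
  3 → (3, 'ahchfbaghef')
  4 → (8, 'baghef')
  5 → (5, 'chfbaghef')
  6 → (0, 'daaahchfbaghef')
  7 → (12, 'ef')
  8 → (13, 'f')
  9 → (7, 'fbaghef')
  10 → (10, 'ghef')
  11 → (4, 'hchfbaghef')
  12 → (11, 'hef')
  13 → (6, 'hfbaghef')

SA = [1, 2, 9, 3, 8, 5, 0, 12, 13, 7, 10, 4, 11, 6]
rank  pair      lcp
   1  s[1:],s[2:]  2  'aa'
   2  s[2:],s[9:]  1  'a'
   3  s[9:],s[3:]  1  'a'
   4  s[3:],s[8:]  0  ''
   5  s[8:],s[5:]  0  ''
   6  s[5:],s[0:]  0  ''
   7  s[0:],s[12:]  0  ''
   8  s[12:],s[13:]  0  ''
   9  s[13:],s[7:]  1  'f'
  10  s[7:],s[10:]  0  ''
  11  s[10:],s[4:]  0  ''
  12  s[4:],s[11:]  1  'h'
  13  s[11:],s[6:]  1  'h'

[0, 2, 1, 1, 0, 0, 0, 0, 0, 1, 0, 0, 1, 1]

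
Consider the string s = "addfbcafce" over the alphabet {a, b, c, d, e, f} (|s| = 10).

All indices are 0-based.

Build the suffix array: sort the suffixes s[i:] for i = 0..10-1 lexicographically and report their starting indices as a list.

[0, 6, 4, 5, 8, 1, 2, 9, 3, 7]

rank→(start, suffix):
  0 → (0, 'addfbcafce')
  1 → (6, 'afce')
  2 → (4, 'bcafce')
  3 → (5, 'cafce')
  4 → (8, 'ce')
  5 → (1, 'ddfbcafce')
  6 → (2, 'dfbcafce')
  7 → (9, 'e')
  8 → (3, 'fbcafce')
  9 → (7, 'fce')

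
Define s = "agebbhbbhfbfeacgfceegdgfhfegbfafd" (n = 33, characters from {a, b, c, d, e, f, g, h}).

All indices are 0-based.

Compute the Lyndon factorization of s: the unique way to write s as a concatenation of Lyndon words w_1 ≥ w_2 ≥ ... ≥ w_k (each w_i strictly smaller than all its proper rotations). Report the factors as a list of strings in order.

["agebbhbbhfbfe", "acgfceegdgfhfegbfafd"]

emit factor 1: 'agebbhbbhfbfe' (i=0, period=13)
emit factor 2: 'acgfceegdgfhfegbfafd' (i=13, period=20)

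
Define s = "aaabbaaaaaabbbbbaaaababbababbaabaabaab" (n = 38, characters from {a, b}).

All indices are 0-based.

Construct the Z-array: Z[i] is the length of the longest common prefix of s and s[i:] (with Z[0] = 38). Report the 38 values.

Z[0]=38
i=1: fresh scan; Z[1]=2 scan→box=[1,3)
i=2: min(r-i=1, Z[1]=2)=1; Z[2]=1
i=3: fresh scan; Z[3]=0
i=4: fresh scan; Z[4]=0
i=5: fresh scan; Z[5]=3 scan→box=[5,8)
i=6: min(r-i=2, Z[1]=2)=2; Z[6]=3 scan→box=[6,9)
i=7: min(r-i=2, Z[1]=2)=2; Z[7]=3 scan→box=[7,10)
i=8: min(r-i=2, Z[1]=2)=2; Z[8]=5 scan→box=[8,13)
i=9: min(r-i=4, Z[1]=2)=2; Z[9]=2
i=10: min(r-i=3, Z[2]=1)=1; Z[10]=1
i=11: min(r-i=2, Z[3]=0)=0; Z[11]=0
i=12: min(r-i=1, Z[4]=0)=0; Z[12]=0
i=13: fresh scan; Z[13]=0
i=14: fresh scan; Z[14]=0
i=15: fresh scan; Z[15]=0
i=16: fresh scan; Z[16]=3 scan→box=[16,19)
i=17: min(r-i=2, Z[1]=2)=2; Z[17]=4 scan→box=[17,21)
i=18: min(r-i=3, Z[1]=2)=2; Z[18]=2
i=19: min(r-i=2, Z[2]=1)=1; Z[19]=1
i=20: min(r-i=1, Z[3]=0)=0; Z[20]=0
i=21: fresh scan; Z[21]=1 scan→box=[21,22)
i=22: fresh scan; Z[22]=0
i=23: fresh scan; Z[23]=0
i=24: fresh scan; Z[24]=1 scan→box=[24,25)
i=25: fresh scan; Z[25]=0
i=26: fresh scan; Z[26]=1 scan→box=[26,27)
i=27: fresh scan; Z[27]=0
i=28: fresh scan; Z[28]=0
i=29: fresh scan; Z[29]=2 scan→box=[29,31)
i=30: min(r-i=1, Z[1]=2)=1; Z[30]=1
i=31: fresh scan; Z[31]=0
i=32: fresh scan; Z[32]=2 scan→box=[32,34)
i=33: min(r-i=1, Z[1]=2)=1; Z[33]=1
i=34: fresh scan; Z[34]=0
i=35: fresh scan; Z[35]=2 scan→box=[35,37)
i=36: min(r-i=1, Z[1]=2)=1; Z[36]=1
i=37: fresh scan; Z[37]=0

[38, 2, 1, 0, 0, 3, 3, 3, 5, 2, 1, 0, 0, 0, 0, 0, 3, 4, 2, 1, 0, 1, 0, 0, 1, 0, 1, 0, 0, 2, 1, 0, 2, 1, 0, 2, 1, 0]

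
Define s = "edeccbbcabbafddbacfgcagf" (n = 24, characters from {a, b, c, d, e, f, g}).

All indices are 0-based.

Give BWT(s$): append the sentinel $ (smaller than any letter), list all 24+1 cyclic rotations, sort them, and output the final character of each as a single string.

rank  rotation                   last
    0  $edeccbbcabbafddbacfgcagf  f
    1  abbafddbacfgcagf$edeccbbc  c
    2  acfgcagf$edeccbbcabbafddb  b
    3  afddbacfgcagf$edeccbbcabb  b
    4  agf$edeccbbcabbafddbacfgc  c
    5  bacfgcagf$edeccbbcabbafdd  d
    6  bafddbacfgcagf$edeccbbcab  b
    7  bbafddbacfgcagf$edeccbbca  a
    8  bbcabbafddbacfgcagf$edecc  c
    9  bcabbafddbacfgcagf$edeccb  b
   10  cabbafddbacfgcagf$edeccbb  b
   11  cagf$edeccbbcabbafddbacfg  g
   12  cbbcabbafddbacfgcagf$edec  c
   13  ccbbcabbafddbacfgcagf$ede  e
   14  cfgcagf$edeccbbcabbafddba  a
   15  dbacfgcagf$edeccbbcabbafd  d
   16  ddbacfgcagf$edeccbbcabbaf  f
   17  deccbbcabbafddbacfgcagf$e  e
   18  eccbbcabbafddbacfgcagf$ed  d
   19  edeccbbcabbafddbacfgcagf$  $
   20  f$edeccbbcabbafddbacfgcag  g
   21  fddbacfgcagf$edeccbbcabba  a
   22  fgcagf$edeccbbcabbafddbac  c
   23  gcagf$edeccbbcabbafddbacf  f
   24  gf$edeccbbcabbafddbacfgca  a

fcbbcdbacbbgceadfed$gacfa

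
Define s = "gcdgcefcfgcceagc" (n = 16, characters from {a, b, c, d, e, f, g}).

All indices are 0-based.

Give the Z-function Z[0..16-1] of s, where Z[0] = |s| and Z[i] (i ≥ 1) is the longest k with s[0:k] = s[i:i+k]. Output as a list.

Z[0]=16
i=1: i≥r, start 0; Z[1]=0
i=2: i≥r, start 0; Z[2]=0
i=3: i≥r, start 0; Z[3]=2 grow→box=[3,5)
i=4: min(r-i=1, Z[1]=0)=0; Z[4]=0
i=5: i≥r, start 0; Z[5]=0
i=6: i≥r, start 0; Z[6]=0
i=7: i≥r, start 0; Z[7]=0
i=8: i≥r, start 0; Z[8]=0
i=9: i≥r, start 0; Z[9]=2 grow→box=[9,11)
i=10: min(r-i=1, Z[1]=0)=0; Z[10]=0
i=11: i≥r, start 0; Z[11]=0
i=12: i≥r, start 0; Z[12]=0
i=13: i≥r, start 0; Z[13]=0
i=14: i≥r, start 0; Z[14]=2 grow→box=[14,16)
i=15: min(r-i=1, Z[1]=0)=0; Z[15]=0

[16, 0, 0, 2, 0, 0, 0, 0, 0, 2, 0, 0, 0, 0, 2, 0]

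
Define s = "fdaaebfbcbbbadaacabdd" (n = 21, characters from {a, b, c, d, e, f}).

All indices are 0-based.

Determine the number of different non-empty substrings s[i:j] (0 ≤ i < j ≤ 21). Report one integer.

212

rank→(start, suffix):
  0 → (14, 'aacabdd')
  1 → (2, 'aaebfbcbbbadaacabdd')
  2 → (17, 'abdd')
  3 → (15, 'acabdd')
  4 → (12, 'adaacabdd')
  5 → (3, 'aebfbcbbbadaacabdd')
  6 → (11, 'badaacabdd')
  7 → (10, 'bbadaacabdd')
  8 → (9, 'bbbadaacabdd')
  9 → (7, 'bcbbbadaacabdd')
  10 → (18, 'bdd')
  11 → (5, 'bfbcbbbadaacabdd')
  12 → (16, 'cabdd')
  13 → (8, 'cbbbadaacabdd')
  14 → (20, 'd')
  15 → (13, 'daacabdd')
  16 → (1, 'daaebfbcbbbadaacabdd')
  17 → (19, 'dd')
  18 → (4, 'ebfbcbbbadaacabdd')
  19 → (6, 'fbcbbbadaacabdd')
  20 → (0, 'fdaaebfbcbbbadaacabdd')

SA = [14, 2, 17, 15, 12, 3, 11, 10, 9, 7, 18, 5, 16, 8, 20, 13, 1, 19, 4, 6, 0]
[i] adj suffixes → lcp
  [1] 14/2 → 2 ('aa')
  [2] 2/17 → 1 ('a')
  [3] 17/15 → 1 ('a')
  [4] 15/12 → 1 ('a')
  [5] 12/3 → 1 ('a')
  [6] 3/11 → 0 ('')
  [7] 11/10 → 1 ('b')
  [8] 10/9 → 2 ('bb')
  [9] 9/7 → 1 ('b')
  [10] 7/18 → 1 ('b')
  [11] 18/5 → 1 ('b')
  [12] 5/16 → 0 ('')
  [13] 16/8 → 1 ('c')
  [14] 8/20 → 0 ('')
  [15] 20/13 → 1 ('d')
  [16] 13/1 → 3 ('daa')
  [17] 1/19 → 1 ('d')
  [18] 19/4 → 0 ('')
  [19] 4/6 → 0 ('')
  [20] 6/0 → 1 ('f')

n(n+1)/2 = 21·22/2 = 231
Σ LCP = 0 + 2 + 1 + 1 + 1 + 1 + 0 + 1 + 2 + 1 + 1 + 1 + 0 + 1 + 0 + 1 + 3 + 1 + 0 + 0 + 1 = 19
distinct = 231 − 19 = 212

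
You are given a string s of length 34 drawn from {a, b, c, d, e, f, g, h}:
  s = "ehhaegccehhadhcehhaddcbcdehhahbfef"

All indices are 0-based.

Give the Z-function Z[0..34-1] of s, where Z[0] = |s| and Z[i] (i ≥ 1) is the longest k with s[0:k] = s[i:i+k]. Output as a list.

[34, 0, 0, 0, 1, 0, 0, 0, 4, 0, 0, 0, 0, 0, 0, 4, 0, 0, 0, 0, 0, 0, 0, 0, 0, 4, 0, 0, 0, 0, 0, 0, 1, 0]

Z[0]=34
i=1: fresh scan; Z[1]=0
i=2: fresh scan; Z[2]=0
i=3: fresh scan; Z[3]=0
i=4: fresh scan; Z[4]=1 extend→box=[4,5)
i=5: fresh scan; Z[5]=0
i=6: fresh scan; Z[6]=0
i=7: fresh scan; Z[7]=0
i=8: fresh scan; Z[8]=4 extend→box=[8,12)
i=9: min(r-i=3, Z[1]=0)=0; Z[9]=0
i=10: min(r-i=2, Z[2]=0)=0; Z[10]=0
i=11: min(r-i=1, Z[3]=0)=0; Z[11]=0
i=12: fresh scan; Z[12]=0
i=13: fresh scan; Z[13]=0
i=14: fresh scan; Z[14]=0
i=15: fresh scan; Z[15]=4 extend→box=[15,19)
i=16: min(r-i=3, Z[1]=0)=0; Z[16]=0
i=17: min(r-i=2, Z[2]=0)=0; Z[17]=0
i=18: min(r-i=1, Z[3]=0)=0; Z[18]=0
i=19: fresh scan; Z[19]=0
i=20: fresh scan; Z[20]=0
i=21: fresh scan; Z[21]=0
i=22: fresh scan; Z[22]=0
i=23: fresh scan; Z[23]=0
i=24: fresh scan; Z[24]=0
i=25: fresh scan; Z[25]=4 extend→box=[25,29)
i=26: min(r-i=3, Z[1]=0)=0; Z[26]=0
i=27: min(r-i=2, Z[2]=0)=0; Z[27]=0
i=28: min(r-i=1, Z[3]=0)=0; Z[28]=0
i=29: fresh scan; Z[29]=0
i=30: fresh scan; Z[30]=0
i=31: fresh scan; Z[31]=0
i=32: fresh scan; Z[32]=1 extend→box=[32,33)
i=33: fresh scan; Z[33]=0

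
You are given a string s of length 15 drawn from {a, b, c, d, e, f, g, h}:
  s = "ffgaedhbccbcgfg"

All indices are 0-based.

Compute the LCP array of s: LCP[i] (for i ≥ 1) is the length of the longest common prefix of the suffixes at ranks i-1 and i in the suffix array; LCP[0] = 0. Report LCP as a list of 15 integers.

sorted suffixes:
  #0 SA[0]=3  'aedhbccbcgfg'
  #1 SA[1]=7  'bccbcgfg'
  #2 SA[2]=10  'bcgfg'
  #3 SA[3]=9  'cbcgfg'
  #4 SA[4]=8  'ccbcgfg'
  #5 SA[5]=11  'cgfg'
  #6 SA[6]=5  'dhbccbcgfg'
  #7 SA[7]=4  'edhbccbcgfg'
  #8 SA[8]=0  'ffgaedhbccbcgfg'
  #9 SA[9]=13  'fg'
  #10 SA[10]=1  'fgaedhbccbcgfg'
  #11 SA[11]=14  'g'
  #12 SA[12]=2  'gaedhbccbcgfg'
  #13 SA[13]=12  'gfg'
  #14 SA[14]=6  'hbccbcgfg'

SA = [3, 7, 10, 9, 8, 11, 5, 4, 0, 13, 1, 14, 2, 12, 6]
i: (SA[i-1],SA[i]) lcp shared
  1: (3,7) 0 ''
  2: (7,10) 2 'bc'
  3: (10,9) 0 ''
  4: (9,8) 1 'c'
  5: (8,11) 1 'c'
  6: (11,5) 0 ''
  7: (5,4) 0 ''
  8: (4,0) 0 ''
  9: (0,13) 1 'f'
  10: (13,1) 2 'fg'
  11: (1,14) 0 ''
  12: (14,2) 1 'g'
  13: (2,12) 1 'g'
  14: (12,6) 0 ''

[0, 0, 2, 0, 1, 1, 0, 0, 0, 1, 2, 0, 1, 1, 0]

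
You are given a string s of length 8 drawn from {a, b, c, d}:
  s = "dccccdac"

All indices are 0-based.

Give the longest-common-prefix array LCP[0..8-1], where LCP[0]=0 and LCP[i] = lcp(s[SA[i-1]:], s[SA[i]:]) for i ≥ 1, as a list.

[0, 0, 1, 3, 2, 1, 0, 1]

rank | idx | suffix
   0 |   6 | ac
   1 |   7 | c
   2 |   1 | ccccdac
   3 |   2 | cccdac
   4 |   3 | ccdac
   5 |   4 | cdac
   6 |   5 | dac
   7 |   0 | dccccdac

SA = [6, 7, 1, 2, 3, 4, 5, 0]
[i] adj suffixes → lcp
  [1] 6/7 → 0 ('')
  [2] 7/1 → 1 ('c')
  [3] 1/2 → 3 ('ccc')
  [4] 2/3 → 2 ('cc')
  [5] 3/4 → 1 ('c')
  [6] 4/5 → 0 ('')
  [7] 5/0 → 1 ('d')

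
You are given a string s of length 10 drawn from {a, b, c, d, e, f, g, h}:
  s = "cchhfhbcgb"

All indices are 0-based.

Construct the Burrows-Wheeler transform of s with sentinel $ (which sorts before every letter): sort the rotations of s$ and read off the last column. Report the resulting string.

bgh$bchcfhc

rank  rotation     last
    0  $cchhfhbcgb  b
    1  b$cchhfhbcg  g
    2  bcgb$cchhfh  h
    3  cchhfhbcgb$  $
    4  cgb$cchhfhb  b
    5  chhfhbcgb$c  c
    6  fhbcgb$cchh  h
    7  gb$cchhfhbc  c
    8  hbcgb$cchhf  f
    9  hfhbcgb$cch  h
   10  hhfhbcgb$cc  c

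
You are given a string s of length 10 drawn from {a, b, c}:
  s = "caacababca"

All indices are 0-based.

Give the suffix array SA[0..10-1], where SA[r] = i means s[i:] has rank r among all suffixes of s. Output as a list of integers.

rank→(start, suffix):
  0 → (9, 'a')
  1 → (1, 'aacababca')
  2 → (4, 'ababca')
  3 → (6, 'abca')
  4 → (2, 'acababca')
  5 → (5, 'babca')
  6 → (7, 'bca')
  7 → (8, 'ca')
  8 → (0, 'caacababca')
  9 → (3, 'cababca')

[9, 1, 4, 6, 2, 5, 7, 8, 0, 3]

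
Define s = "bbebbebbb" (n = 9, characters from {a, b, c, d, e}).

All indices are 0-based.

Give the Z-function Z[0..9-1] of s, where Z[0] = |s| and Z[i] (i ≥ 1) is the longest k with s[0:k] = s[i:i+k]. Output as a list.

Z[0]=9
i=1: outside box; Z[1]=1 grow→box=[1,2)
i=2: outside box; Z[2]=0
i=3: outside box; Z[3]=5 grow→box=[3,8)
i=4: min(r-i=4, Z[1]=1)=1; Z[4]=1
i=5: min(r-i=3, Z[2]=0)=0; Z[5]=0
i=6: min(r-i=2, Z[3]=5)=2; Z[6]=2
i=7: min(r-i=1, Z[4]=1)=1; Z[7]=2 grow→box=[7,9)
i=8: min(r-i=1, Z[1]=1)=1; Z[8]=1

[9, 1, 0, 5, 1, 0, 2, 2, 1]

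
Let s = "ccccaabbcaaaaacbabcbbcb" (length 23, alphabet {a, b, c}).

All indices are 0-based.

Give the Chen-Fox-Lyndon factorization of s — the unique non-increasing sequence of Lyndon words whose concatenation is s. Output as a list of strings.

emit factor 1: 'c' (i=0, period=1)
emit factor 2: 'c' (i=1, period=1)
emit factor 3: 'c' (i=2, period=1)
emit factor 4: 'c' (i=3, period=1)
emit factor 5: 'aabbc' (i=4, period=5)
emit factor 6: 'aaaaacbabcbbcb' (i=9, period=14)

["c", "c", "c", "c", "aabbc", "aaaaacbabcbbcb"]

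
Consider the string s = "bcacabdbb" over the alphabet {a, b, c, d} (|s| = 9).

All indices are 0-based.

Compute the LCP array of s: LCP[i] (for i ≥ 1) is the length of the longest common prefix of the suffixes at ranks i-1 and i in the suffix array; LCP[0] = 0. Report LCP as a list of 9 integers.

rank | idx | suffix
   0 |   4 | abdbb
   1 |   2 | acabdbb
   2 |   8 | b
   3 |   7 | bb
   4 |   0 | bcacabdbb
   5 |   5 | bdbb
   6 |   3 | cabdbb
   7 |   1 | cacabdbb
   8 |   6 | dbb

SA = [4, 2, 8, 7, 0, 5, 3, 1, 6]
rank  pair      lcp
   1  s[4:],s[2:]  1  'a'
   2  s[2:],s[8:]  0  ''
   3  s[8:],s[7:]  1  'b'
   4  s[7:],s[0:]  1  'b'
   5  s[0:],s[5:]  1  'b'
   6  s[5:],s[3:]  0  ''
   7  s[3:],s[1:]  2  'ca'
   8  s[1:],s[6:]  0  ''

[0, 1, 0, 1, 1, 1, 0, 2, 0]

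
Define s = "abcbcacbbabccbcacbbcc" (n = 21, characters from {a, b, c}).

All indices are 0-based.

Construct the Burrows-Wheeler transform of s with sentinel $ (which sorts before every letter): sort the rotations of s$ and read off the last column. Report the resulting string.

c$bccbccccabacbbaabcbb

rank  rotation                last
    0  $abcbcacbbabccbcacbbcc  c
    1  abcbcacbbabccbcacbbcc$  $
    2  abccbcacbbcc$abcbcacbb  b
    3  acbbabccbcacbbcc$abcbc  c
    4  acbbcc$abcbcacbbabccbc  c
    5  babccbcacbbcc$abcbcacb  b
    6  bbabccbcacbbcc$abcbcac  c
    7  bbcc$abcbcacbbabccbcac  c
    8  bcacbbabccbcacbbcc$abc  c
    9  bcacbbcc$abcbcacbbabcc  c
   10  bcbcacbbabccbcacbbcc$a  a
   11  bcc$abcbcacbbabccbcacb  b
   12  bccbcacbbcc$abcbcacbba  a
   13  c$abcbcacbbabccbcacbbc  c
   14  cacbbabccbcacbbcc$abcb  b
   15  cacbbcc$abcbcacbbabccb  b
   16  cbbabccbcacbbcc$abcbca  a
   17  cbbcc$abcbcacbbabccbca  a
   18  cbcacbbabccbcacbbcc$ab  b
   19  cbcacbbcc$abcbcacbbabc  c
   20  cc$abcbcacbbabccbcacbb  b
   21  ccbcacbbcc$abcbcacbbab  b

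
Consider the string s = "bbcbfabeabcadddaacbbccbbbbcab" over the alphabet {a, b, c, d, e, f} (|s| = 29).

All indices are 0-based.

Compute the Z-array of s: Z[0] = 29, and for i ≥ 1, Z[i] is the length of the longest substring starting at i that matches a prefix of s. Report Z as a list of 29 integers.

[29, 1, 0, 1, 0, 0, 1, 0, 0, 1, 0, 0, 0, 0, 0, 0, 0, 0, 3, 1, 0, 0, 2, 2, 3, 1, 0, 0, 1]

Z[0]=29
i=1: i≥r, start 0; Z[1]=1 extend→box=[1,2)
i=2: i≥r, start 0; Z[2]=0
i=3: i≥r, start 0; Z[3]=1 extend→box=[3,4)
i=4: i≥r, start 0; Z[4]=0
i=5: i≥r, start 0; Z[5]=0
i=6: i≥r, start 0; Z[6]=1 extend→box=[6,7)
i=7: i≥r, start 0; Z[7]=0
i=8: i≥r, start 0; Z[8]=0
i=9: i≥r, start 0; Z[9]=1 extend→box=[9,10)
i=10: i≥r, start 0; Z[10]=0
i=11: i≥r, start 0; Z[11]=0
i=12: i≥r, start 0; Z[12]=0
i=13: i≥r, start 0; Z[13]=0
i=14: i≥r, start 0; Z[14]=0
i=15: i≥r, start 0; Z[15]=0
i=16: i≥r, start 0; Z[16]=0
i=17: i≥r, start 0; Z[17]=0
i=18: i≥r, start 0; Z[18]=3 extend→box=[18,21)
i=19: min(r-i=2, Z[1]=1)=1; Z[19]=1
i=20: min(r-i=1, Z[2]=0)=0; Z[20]=0
i=21: i≥r, start 0; Z[21]=0
i=22: i≥r, start 0; Z[22]=2 extend→box=[22,24)
i=23: min(r-i=1, Z[1]=1)=1; Z[23]=2 extend→box=[23,25)
i=24: min(r-i=1, Z[1]=1)=1; Z[24]=3 extend→box=[24,27)
i=25: min(r-i=2, Z[1]=1)=1; Z[25]=1
i=26: min(r-i=1, Z[2]=0)=0; Z[26]=0
i=27: i≥r, start 0; Z[27]=0
i=28: i≥r, start 0; Z[28]=1 extend→box=[28,29)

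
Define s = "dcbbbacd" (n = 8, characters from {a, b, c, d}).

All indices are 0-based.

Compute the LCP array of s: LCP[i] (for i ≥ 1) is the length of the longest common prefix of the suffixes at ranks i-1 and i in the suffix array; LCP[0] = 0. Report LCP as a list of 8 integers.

[0, 0, 1, 2, 0, 1, 0, 1]

rank | idx | suffix
   0 |   5 | acd
   1 |   4 | bacd
   2 |   3 | bbacd
   3 |   2 | bbbacd
   4 |   1 | cbbbacd
   5 |   6 | cd
   6 |   7 | d
   7 |   0 | dcbbbacd

SA = [5, 4, 3, 2, 1, 6, 7, 0]
i: (SA[i-1],SA[i]) lcp shared
  1: (5,4) 0 ''
  2: (4,3) 1 'b'
  3: (3,2) 2 'bb'
  4: (2,1) 0 ''
  5: (1,6) 1 'c'
  6: (6,7) 0 ''
  7: (7,0) 1 'd'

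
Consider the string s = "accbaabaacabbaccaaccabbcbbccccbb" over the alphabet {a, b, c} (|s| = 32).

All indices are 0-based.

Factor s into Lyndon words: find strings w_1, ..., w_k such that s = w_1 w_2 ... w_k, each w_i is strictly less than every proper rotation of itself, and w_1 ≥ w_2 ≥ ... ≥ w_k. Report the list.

emit factor 1: 'accb' (i=0, period=4)
emit factor 2: 'aabaacabbaccaaccabbcbbccccbb' (i=4, period=28)

["accb", "aabaacabbaccaaccabbcbbccccbb"]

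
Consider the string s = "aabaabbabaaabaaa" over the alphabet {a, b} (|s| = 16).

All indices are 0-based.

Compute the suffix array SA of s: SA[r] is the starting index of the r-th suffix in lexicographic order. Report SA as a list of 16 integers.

[15, 14, 13, 9, 10, 0, 3, 11, 7, 1, 4, 12, 8, 2, 6, 5]

sorted suffixes:
  #0 SA[0]=15  'a'
  #1 SA[1]=14  'aa'
  #2 SA[2]=13  'aaa'
  #3 SA[3]=9  'aaabaaa'
  #4 SA[4]=10  'aabaaa'
  #5 SA[5]=0  'aabaabbabaaabaaa'
  #6 SA[6]=3  'aabbabaaabaaa'
  #7 SA[7]=11  'abaaa'
  #8 SA[8]=7  'abaaabaaa'
  #9 SA[9]=1  'abaabbabaaabaaa'
  #10 SA[10]=4  'abbabaaabaaa'
  #11 SA[11]=12  'baaa'
  #12 SA[12]=8  'baaabaaa'
  #13 SA[13]=2  'baabbabaaabaaa'
  #14 SA[14]=6  'babaaabaaa'
  #15 SA[15]=5  'bbabaaabaaa'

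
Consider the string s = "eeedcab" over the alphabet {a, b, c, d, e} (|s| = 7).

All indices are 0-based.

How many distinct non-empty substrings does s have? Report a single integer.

25

sorted suffixes:
  #0 SA[0]=5  'ab'
  #1 SA[1]=6  'b'
  #2 SA[2]=4  'cab'
  #3 SA[3]=3  'dcab'
  #4 SA[4]=2  'edcab'
  #5 SA[5]=1  'eedcab'
  #6 SA[6]=0  'eeedcab'

SA = [5, 6, 4, 3, 2, 1, 0]
i: (SA[i-1],SA[i]) lcp shared
  1: (5,6) 0 ''
  2: (6,4) 0 ''
  3: (4,3) 0 ''
  4: (3,2) 0 ''
  5: (2,1) 1 'e'
  6: (1,0) 2 'ee'

n(n+1)/2 = 7·8/2 = 28
Σ LCP = 0 + 0 + 0 + 0 + 0 + 1 + 2 = 3
distinct = 28 − 3 = 25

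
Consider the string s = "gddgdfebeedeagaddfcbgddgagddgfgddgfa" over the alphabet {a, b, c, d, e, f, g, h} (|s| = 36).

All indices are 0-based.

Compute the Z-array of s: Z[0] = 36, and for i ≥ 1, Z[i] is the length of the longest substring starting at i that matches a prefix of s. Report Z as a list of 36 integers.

[36, 0, 0, 2, 0, 0, 0, 0, 0, 0, 0, 0, 0, 1, 0, 0, 0, 0, 0, 0, 4, 0, 0, 1, 0, 4, 0, 0, 1, 0, 4, 0, 0, 1, 0, 0]

Z[0]=36
i=1: i≥r, start 0; Z[1]=0
i=2: i≥r, start 0; Z[2]=0
i=3: i≥r, start 0; Z[3]=2 scan→box=[3,5)
i=4: min(r-i=1, Z[1]=0)=0; Z[4]=0
i=5: i≥r, start 0; Z[5]=0
i=6: i≥r, start 0; Z[6]=0
i=7: i≥r, start 0; Z[7]=0
i=8: i≥r, start 0; Z[8]=0
i=9: i≥r, start 0; Z[9]=0
i=10: i≥r, start 0; Z[10]=0
i=11: i≥r, start 0; Z[11]=0
i=12: i≥r, start 0; Z[12]=0
i=13: i≥r, start 0; Z[13]=1 scan→box=[13,14)
i=14: i≥r, start 0; Z[14]=0
i=15: i≥r, start 0; Z[15]=0
i=16: i≥r, start 0; Z[16]=0
i=17: i≥r, start 0; Z[17]=0
i=18: i≥r, start 0; Z[18]=0
i=19: i≥r, start 0; Z[19]=0
i=20: i≥r, start 0; Z[20]=4 scan→box=[20,24)
i=21: min(r-i=3, Z[1]=0)=0; Z[21]=0
i=22: min(r-i=2, Z[2]=0)=0; Z[22]=0
i=23: min(r-i=1, Z[3]=2)=1; Z[23]=1
i=24: i≥r, start 0; Z[24]=0
i=25: i≥r, start 0; Z[25]=4 scan→box=[25,29)
i=26: min(r-i=3, Z[1]=0)=0; Z[26]=0
i=27: min(r-i=2, Z[2]=0)=0; Z[27]=0
i=28: min(r-i=1, Z[3]=2)=1; Z[28]=1
i=29: i≥r, start 0; Z[29]=0
i=30: i≥r, start 0; Z[30]=4 scan→box=[30,34)
i=31: min(r-i=3, Z[1]=0)=0; Z[31]=0
i=32: min(r-i=2, Z[2]=0)=0; Z[32]=0
i=33: min(r-i=1, Z[3]=2)=1; Z[33]=1
i=34: i≥r, start 0; Z[34]=0
i=35: i≥r, start 0; Z[35]=0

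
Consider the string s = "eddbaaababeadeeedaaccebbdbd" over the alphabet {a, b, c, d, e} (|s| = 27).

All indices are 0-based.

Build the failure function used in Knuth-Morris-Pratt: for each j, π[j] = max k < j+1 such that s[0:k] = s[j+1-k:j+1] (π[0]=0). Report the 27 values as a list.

[0, 0, 0, 0, 0, 0, 0, 0, 0, 0, 1, 0, 0, 1, 1, 1, 2, 0, 0, 0, 0, 1, 0, 0, 0, 0, 0]

π[0] = 0
j=1 s[j]='d': π[1]=0 (border '')
j=2 s[j]='d': π[2]=0 (border '')
j=3 s[j]='b': π[3]=0 (border '')
j=4 s[j]='a': π[4]=0 (border '')
j=5 s[j]='a': π[5]=0 (border '')
j=6 s[j]='a': π[6]=0 (border '')
j=7 s[j]='b': π[7]=0 (border '')
j=8 s[j]='a': π[8]=0 (border '')
j=9 s[j]='b': π[9]=0 (border '')
j=10 s[j]='e': π[10]=1 (border 'e')
j=11 s[j]='a': k: 1→0; π[11]=0 (border '')
j=12 s[j]='d': π[12]=0 (border '')
j=13 s[j]='e': π[13]=1 (border 'e')
j=14 s[j]='e': k: 1→0; π[14]=1 (border 'e')
j=15 s[j]='e': k: 1→0; π[15]=1 (border 'e')
j=16 s[j]='d': π[16]=2 (border 'ed')
j=17 s[j]='a': k: 2→0; π[17]=0 (border '')
j=18 s[j]='a': π[18]=0 (border '')
j=19 s[j]='c': π[19]=0 (border '')
j=20 s[j]='c': π[20]=0 (border '')
j=21 s[j]='e': π[21]=1 (border 'e')
j=22 s[j]='b': k: 1→0; π[22]=0 (border '')
j=23 s[j]='b': π[23]=0 (border '')
j=24 s[j]='d': π[24]=0 (border '')
j=25 s[j]='b': π[25]=0 (border '')
j=26 s[j]='d': π[26]=0 (border '')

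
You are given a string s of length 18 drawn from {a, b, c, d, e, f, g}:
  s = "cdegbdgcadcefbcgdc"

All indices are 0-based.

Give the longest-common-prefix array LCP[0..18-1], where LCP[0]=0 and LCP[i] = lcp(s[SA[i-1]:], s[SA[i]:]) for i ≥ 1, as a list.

rank | idx | suffix
   0 |   8 | adcefbcgdc
   1 |  13 | bcgdc
   2 |   4 | bdgcadcefbcgdc
   3 |  17 | c
   4 |   7 | cadcefbcgdc
   5 |   0 | cdegbdgcadcefbcgdc
   6 |  10 | cefbcgdc
   7 |  14 | cgdc
   8 |  16 | dc
   9 |   9 | dcefbcgdc
  10 |   1 | degbdgcadcefbcgdc
  11 |   5 | dgcadcefbcgdc
  12 |  11 | efbcgdc
  13 |   2 | egbdgcadcefbcgdc
  14 |  12 | fbcgdc
  15 |   3 | gbdgcadcefbcgdc
  16 |   6 | gcadcefbcgdc
  17 |  15 | gdc

SA = [8, 13, 4, 17, 7, 0, 10, 14, 16, 9, 1, 5, 11, 2, 12, 3, 6, 15]
rank  pair      lcp
   1  s[8:],s[13:]  0  ''
   2  s[13:],s[4:]  1  'b'
   3  s[4:],s[17:]  0  ''
   4  s[17:],s[7:]  1  'c'
   5  s[7:],s[0:]  1  'c'
   6  s[0:],s[10:]  1  'c'
   7  s[10:],s[14:]  1  'c'
   8  s[14:],s[16:]  0  ''
   9  s[16:],s[9:]  2  'dc'
  10  s[9:],s[1:]  1  'd'
  11  s[1:],s[5:]  1  'd'
  12  s[5:],s[11:]  0  ''
  13  s[11:],s[2:]  1  'e'
  14  s[2:],s[12:]  0  ''
  15  s[12:],s[3:]  0  ''
  16  s[3:],s[6:]  1  'g'
  17  s[6:],s[15:]  1  'g'

[0, 0, 1, 0, 1, 1, 1, 1, 0, 2, 1, 1, 0, 1, 0, 0, 1, 1]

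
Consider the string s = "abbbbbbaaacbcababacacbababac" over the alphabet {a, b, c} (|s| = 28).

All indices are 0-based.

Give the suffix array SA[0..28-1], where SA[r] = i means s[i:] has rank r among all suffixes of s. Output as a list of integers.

rank→(start, suffix):
  0 → (7, 'aaacbcababacacbababac')
  1 → (8, 'aacbcababacacbababac')
  2 → (22, 'ababac')
  3 → (13, 'ababacacbababac')
  4 → (24, 'abac')
  5 → (15, 'abacacbababac')
  6 → (0, 'abbbbbbaaacbcababacacbababac')
  7 → (26, 'ac')
  8 → (17, 'acacbababac')
  9 → (19, 'acbababac')
  10 → (9, 'acbcababacacbababac')
  11 → (6, 'baaacbcababacacbababac')
  12 → (21, 'bababac')
  13 → (23, 'babac')
  14 → (14, 'babacacbababac')
  15 → (25, 'bac')
  16 → (16, 'bacacbababac')
  17 → (5, 'bbaaacbcababacacbababac')
  18 → (4, 'bbbaaacbcababacacbababac')
  19 → (3, 'bbbbaaacbcababacacbababac')
  20 → (2, 'bbbbbaaacbcababacacbababac')
  21 → (1, 'bbbbbbaaacbcababacacbababac')
  22 → (11, 'bcababacacbababac')
  23 → (27, 'c')
  24 → (12, 'cababacacbababac')
  25 → (18, 'cacbababac')
  26 → (20, 'cbababac')
  27 → (10, 'cbcababacacbababac')

[7, 8, 22, 13, 24, 15, 0, 26, 17, 19, 9, 6, 21, 23, 14, 25, 16, 5, 4, 3, 2, 1, 11, 27, 12, 18, 20, 10]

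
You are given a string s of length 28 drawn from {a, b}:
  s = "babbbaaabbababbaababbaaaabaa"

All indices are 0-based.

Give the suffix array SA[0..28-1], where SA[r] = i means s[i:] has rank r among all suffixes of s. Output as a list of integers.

rank | idx | suffix
   0 |  27 | a
   1 |  26 | aa
   2 |  21 | aaaabaa
   3 |  22 | aaabaa
   4 |   5 | aaabbababbaababbaaaabaa
   5 |  23 | aabaa
   6 |  15 | aababbaaaabaa
   7 |   6 | aabbababbaababbaaaabaa
   8 |  24 | abaa
   9 |  16 | ababbaaaabaa
  10 |  10 | ababbaababbaaaabaa
  11 |  18 | abbaaaabaa
  12 |  12 | abbaababbaaaabaa
  13 |   7 | abbababbaababbaaaabaa
  14 |   1 | abbbaaabbababbaababbaaaabaa
  15 |  25 | baa
  16 |  20 | baaaabaa
  17 |   4 | baaabbababbaababbaaaabaa
  18 |  14 | baababbaaaabaa
  19 |   9 | bababbaababbaaaabaa
  20 |  17 | babbaaaabaa
  21 |  11 | babbaababbaaaabaa
  22 |   0 | babbbaaabbababbaababbaaaabaa
  23 |  19 | bbaaaabaa
  24 |   3 | bbaaabbababbaababbaaaabaa
  25 |  13 | bbaababbaaaabaa
  26 |   8 | bbababbaababbaaaabaa
  27 |   2 | bbbaaabbababbaababbaaaabaa

[27, 26, 21, 22, 5, 23, 15, 6, 24, 16, 10, 18, 12, 7, 1, 25, 20, 4, 14, 9, 17, 11, 0, 19, 3, 13, 8, 2]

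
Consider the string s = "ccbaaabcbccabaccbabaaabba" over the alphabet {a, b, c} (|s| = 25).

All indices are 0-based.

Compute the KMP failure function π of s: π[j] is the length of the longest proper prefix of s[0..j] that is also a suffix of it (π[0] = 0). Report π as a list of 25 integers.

π[0] = 0
j=1 s[j]='c': π[1]=1 (border 'c')
j=2 s[j]='b': k: 1→0; π[2]=0 (border '')
j=3 s[j]='a': π[3]=0 (border '')
j=4 s[j]='a': π[4]=0 (border '')
j=5 s[j]='a': π[5]=0 (border '')
j=6 s[j]='b': π[6]=0 (border '')
j=7 s[j]='c': π[7]=1 (border 'c')
j=8 s[j]='b': k: 1→0; π[8]=0 (border '')
j=9 s[j]='c': π[9]=1 (border 'c')
j=10 s[j]='c': π[10]=2 (border 'cc')
j=11 s[j]='a': k: 2→1→0; π[11]=0 (border '')
j=12 s[j]='b': π[12]=0 (border '')
j=13 s[j]='a': π[13]=0 (border '')
j=14 s[j]='c': π[14]=1 (border 'c')
j=15 s[j]='c': π[15]=2 (border 'cc')
j=16 s[j]='b': π[16]=3 (border 'ccb')
j=17 s[j]='a': π[17]=4 (border 'ccba')
j=18 s[j]='b': k: 4→0; π[18]=0 (border '')
j=19 s[j]='a': π[19]=0 (border '')
j=20 s[j]='a': π[20]=0 (border '')
j=21 s[j]='a': π[21]=0 (border '')
j=22 s[j]='b': π[22]=0 (border '')
j=23 s[j]='b': π[23]=0 (border '')
j=24 s[j]='a': π[24]=0 (border '')

[0, 1, 0, 0, 0, 0, 0, 1, 0, 1, 2, 0, 0, 0, 1, 2, 3, 4, 0, 0, 0, 0, 0, 0, 0]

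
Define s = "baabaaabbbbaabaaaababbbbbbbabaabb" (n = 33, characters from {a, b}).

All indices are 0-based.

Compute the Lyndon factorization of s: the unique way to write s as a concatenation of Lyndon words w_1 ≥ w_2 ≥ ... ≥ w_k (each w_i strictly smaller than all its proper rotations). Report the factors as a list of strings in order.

emit factor 1: 'b' (i=0, period=1)
emit factor 2: 'aab' (i=1, period=3)
emit factor 3: 'aaabbbbaab' (i=4, period=10)
emit factor 4: 'aaaababbbbbbbabaabb' (i=14, period=19)

["b", "aab", "aaabbbbaab", "aaaababbbbbbbabaabb"]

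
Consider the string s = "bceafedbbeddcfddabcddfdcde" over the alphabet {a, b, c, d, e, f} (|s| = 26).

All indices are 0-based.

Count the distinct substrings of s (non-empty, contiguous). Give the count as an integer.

rank | idx | suffix
   0 |  16 | abcddfdcde
   1 |   3 | afedbbeddcfddabcddfdcde
   2 |   7 | bbeddcfddabcddfdcde
   3 |  17 | bcddfdcde
   4 |   0 | bceafedbbeddcfddabcddfdcde
   5 |   8 | beddcfddabcddfdcde
   6 |  18 | cddfdcde
   7 |  23 | cde
   8 |   1 | ceafedbbeddcfddabcddfdcde
   9 |  12 | cfddabcddfdcde
  10 |  15 | dabcddfdcde
  11 |   6 | dbbeddcfddabcddfdcde
  12 |  22 | dcde
  13 |  11 | dcfddabcddfdcde
  14 |  14 | ddabcddfdcde
  15 |  10 | ddcfddabcddfdcde
  16 |  19 | ddfdcde
  17 |  24 | de
  18 |  20 | dfdcde
  19 |  25 | e
  20 |   2 | eafedbbeddcfddabcddfdcde
  21 |   5 | edbbeddcfddabcddfdcde
  22 |   9 | eddcfddabcddfdcde
  23 |  21 | fdcde
  24 |  13 | fddabcddfdcde
  25 |   4 | fedbbeddcfddabcddfdcde

SA = [16, 3, 7, 17, 0, 8, 18, 23, 1, 12, 15, 6, 22, 11, 14, 10, 19, 24, 20, 25, 2, 5, 9, 21, 13, 4]
rank  pair      lcp
   1  s[16:],s[3:]  1  'a'
   2  s[3:],s[7:]  0  ''
   3  s[7:],s[17:]  1  'b'
   4  s[17:],s[0:]  2  'bc'
   5  s[0:],s[8:]  1  'b'
   6  s[8:],s[18:]  0  ''
   7  s[18:],s[23:]  2  'cd'
   8  s[23:],s[1:]  1  'c'
   9  s[1:],s[12:]  1  'c'
  10  s[12:],s[15:]  0  ''
  11  s[15:],s[6:]  1  'd'
  12  s[6:],s[22:]  1  'd'
  13  s[22:],s[11:]  2  'dc'
  14  s[11:],s[14:]  1  'd'
  15  s[14:],s[10:]  2  'dd'
  16  s[10:],s[19:]  2  'dd'
  17  s[19:],s[24:]  1  'd'
  18  s[24:],s[20:]  1  'd'
  19  s[20:],s[25:]  0  ''
  20  s[25:],s[2:]  1  'e'
  21  s[2:],s[5:]  1  'e'
  22  s[5:],s[9:]  2  'ed'
  23  s[9:],s[21:]  0  ''
  24  s[21:],s[13:]  2  'fd'
  25  s[13:],s[4:]  1  'f'

n(n+1)/2 = 26·27/2 = 351
Σ LCP = 0 + 1 + 0 + 1 + 2 + 1 + 0 + 2 + 1 + 1 + 0 + 1 + 1 + 2 + 1 + 2 + 2 + 1 + 1 + 0 + 1 + 1 + 2 + 0 + 2 + 1 = 27
distinct = 351 − 27 = 324

324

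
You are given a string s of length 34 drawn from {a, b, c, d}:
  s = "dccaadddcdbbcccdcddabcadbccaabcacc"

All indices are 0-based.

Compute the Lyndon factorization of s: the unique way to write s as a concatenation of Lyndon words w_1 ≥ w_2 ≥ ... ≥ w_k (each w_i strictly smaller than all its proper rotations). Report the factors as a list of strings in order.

["d", "c", "c", "aadddcdbbcccdcddabcadbcc", "aabcacc"]

emit factor 1: 'd' (i=0, period=1)
emit factor 2: 'c' (i=1, period=1)
emit factor 3: 'c' (i=2, period=1)
emit factor 4: 'aadddcdbbcccdcddabcadbcc' (i=3, period=24)
emit factor 5: 'aabcacc' (i=27, period=7)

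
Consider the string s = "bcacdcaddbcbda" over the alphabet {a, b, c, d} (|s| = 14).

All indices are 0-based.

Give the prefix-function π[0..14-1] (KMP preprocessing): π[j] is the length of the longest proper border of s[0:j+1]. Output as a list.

π[0] = 0
j=1 s[j]='c': π[1]=0 (border '')
j=2 s[j]='a': π[2]=0 (border '')
j=3 s[j]='c': π[3]=0 (border '')
j=4 s[j]='d': π[4]=0 (border '')
j=5 s[j]='c': π[5]=0 (border '')
j=6 s[j]='a': π[6]=0 (border '')
j=7 s[j]='d': π[7]=0 (border '')
j=8 s[j]='d': π[8]=0 (border '')
j=9 s[j]='b': π[9]=1 (border 'b')
j=10 s[j]='c': π[10]=2 (border 'bc')
j=11 s[j]='b': k: 2→0; π[11]=1 (border 'b')
j=12 s[j]='d': k: 1→0; π[12]=0 (border '')
j=13 s[j]='a': π[13]=0 (border '')

[0, 0, 0, 0, 0, 0, 0, 0, 0, 1, 2, 1, 0, 0]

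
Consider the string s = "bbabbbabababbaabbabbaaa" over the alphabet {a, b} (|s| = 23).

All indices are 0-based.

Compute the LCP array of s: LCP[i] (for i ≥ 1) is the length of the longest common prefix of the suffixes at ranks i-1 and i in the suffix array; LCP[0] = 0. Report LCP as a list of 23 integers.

rank | idx | suffix
   0 |  22 | a
   1 |  21 | aa
   2 |  20 | aaa
   3 |  13 | aabbabbaaa
   4 |   6 | abababbaabbabbaaa
   5 |   8 | ababbaabbabbaaa
   6 |  17 | abbaaa
   7 |  10 | abbaabbabbaaa
   8 |  14 | abbabbaaa
   9 |   2 | abbbabababbaabbabbaaa
  10 |  19 | baaa
  11 |  12 | baabbabbaaa
  12 |   5 | babababbaabbabbaaa
  13 |   7 | bababbaabbabbaaa
  14 |  16 | babbaaa
  15 |   9 | babbaabbabbaaa
  16 |   1 | babbbabababbaabbabbaaa
  17 |  18 | bbaaa
  18 |  11 | bbaabbabbaaa
  19 |   4 | bbabababbaabbabbaaa
  20 |  15 | bbabbaaa
  21 |   0 | bbabbbabababbaabbabbaaa
  22 |   3 | bbbabababbaabbabbaaa

SA = [22, 21, 20, 13, 6, 8, 17, 10, 14, 2, 19, 12, 5, 7, 16, 9, 1, 18, 11, 4, 15, 0, 3]
i: (SA[i-1],SA[i]) lcp shared
  1: (22,21) 1 'a'
  2: (21,20) 2 'aa'
  3: (20,13) 2 'aa'
  4: (13,6) 1 'a'
  5: (6,8) 4 'abab'
  6: (8,17) 2 'ab'
  7: (17,10) 5 'abbaa'
  8: (10,14) 4 'abba'
  9: (14,2) 3 'abb'
  10: (2,19) 0 ''
  11: (19,12) 3 'baa'
  12: (12,5) 2 'ba'
  13: (5,7) 5 'babab'
  14: (7,16) 3 'bab'
  15: (16,9) 6 'babbaa'
  16: (9,1) 4 'babb'
  17: (1,18) 1 'b'
  18: (18,11) 4 'bbaa'
  19: (11,4) 3 'bba'
  20: (4,15) 4 'bbab'
  21: (15,0) 5 'bbabb'
  22: (0,3) 2 'bb'

[0, 1, 2, 2, 1, 4, 2, 5, 4, 3, 0, 3, 2, 5, 3, 6, 4, 1, 4, 3, 4, 5, 2]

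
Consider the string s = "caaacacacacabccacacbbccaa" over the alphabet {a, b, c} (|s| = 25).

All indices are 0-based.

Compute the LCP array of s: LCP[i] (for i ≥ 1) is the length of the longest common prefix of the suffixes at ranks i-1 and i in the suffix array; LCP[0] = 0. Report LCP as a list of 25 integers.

[0, 1, 2, 2, 1, 1, 3, 5, 7, 4, 2, 0, 1, 4, 0, 3, 2, 2, 4, 6, 5, 3, 1, 1, 3]

rank | idx | suffix
   0 |  24 | a
   1 |  23 | aa
   2 |   1 | aaacacacacabccacacbbccaa
   3 |   2 | aacacacacabccacacbbccaa
   4 |  11 | abccacacbbccaa
   5 |   9 | acabccacacbbccaa
   6 |   7 | acacabccacacbbccaa
   7 |   5 | acacacabccacacbbccaa
   8 |   3 | acacacacabccacacbbccaa
   9 |  15 | acacbbccaa
  10 |  17 | acbbccaa
  11 |  19 | bbccaa
  12 |  20 | bccaa
  13 |  12 | bccacacbbccaa
  14 |  22 | caa
  15 |   0 | caaacacacacabccacacbbccaa
  16 |  10 | cabccacacbbccaa
  17 |   8 | cacabccacacbbccaa
  18 |   6 | cacacabccacacbbccaa
  19 |   4 | cacacacabccacacbbccaa
  20 |  14 | cacacbbccaa
  21 |  16 | cacbbccaa
  22 |  18 | cbbccaa
  23 |  21 | ccaa
  24 |  13 | ccacacbbccaa

SA = [24, 23, 1, 2, 11, 9, 7, 5, 3, 15, 17, 19, 20, 12, 22, 0, 10, 8, 6, 4, 14, 16, 18, 21, 13]
i: (SA[i-1],SA[i]) lcp shared
  1: (24,23) 1 'a'
  2: (23,1) 2 'aa'
  3: (1,2) 2 'aa'
  4: (2,11) 1 'a'
  5: (11,9) 1 'a'
  6: (9,7) 3 'aca'
  7: (7,5) 5 'acaca'
  8: (5,3) 7 'acacaca'
  9: (3,15) 4 'acac'
  10: (15,17) 2 'ac'
  11: (17,19) 0 ''
  12: (19,20) 1 'b'
  13: (20,12) 4 'bcca'
  14: (12,22) 0 ''
  15: (22,0) 3 'caa'
  16: (0,10) 2 'ca'
  17: (10,8) 2 'ca'
  18: (8,6) 4 'caca'
  19: (6,4) 6 'cacaca'
  20: (4,14) 5 'cacac'
  21: (14,16) 3 'cac'
  22: (16,18) 1 'c'
  23: (18,21) 1 'c'
  24: (21,13) 3 'cca'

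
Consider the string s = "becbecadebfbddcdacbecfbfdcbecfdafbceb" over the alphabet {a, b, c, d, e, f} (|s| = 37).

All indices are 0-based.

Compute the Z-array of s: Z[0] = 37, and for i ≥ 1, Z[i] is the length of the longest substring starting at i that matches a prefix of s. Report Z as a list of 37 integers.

[37, 0, 0, 3, 0, 0, 0, 0, 0, 1, 0, 1, 0, 0, 0, 0, 0, 0, 3, 0, 0, 0, 1, 0, 0, 0, 3, 0, 0, 0, 0, 0, 0, 1, 0, 0, 1]

Z[0]=37
i=1: outside box; Z[1]=0
i=2: outside box; Z[2]=0
i=3: outside box; Z[3]=3 extend→box=[3,6)
i=4: min(r-i=2, Z[1]=0)=0; Z[4]=0
i=5: min(r-i=1, Z[2]=0)=0; Z[5]=0
i=6: outside box; Z[6]=0
i=7: outside box; Z[7]=0
i=8: outside box; Z[8]=0
i=9: outside box; Z[9]=1 extend→box=[9,10)
i=10: outside box; Z[10]=0
i=11: outside box; Z[11]=1 extend→box=[11,12)
i=12: outside box; Z[12]=0
i=13: outside box; Z[13]=0
i=14: outside box; Z[14]=0
i=15: outside box; Z[15]=0
i=16: outside box; Z[16]=0
i=17: outside box; Z[17]=0
i=18: outside box; Z[18]=3 extend→box=[18,21)
i=19: min(r-i=2, Z[1]=0)=0; Z[19]=0
i=20: min(r-i=1, Z[2]=0)=0; Z[20]=0
i=21: outside box; Z[21]=0
i=22: outside box; Z[22]=1 extend→box=[22,23)
i=23: outside box; Z[23]=0
i=24: outside box; Z[24]=0
i=25: outside box; Z[25]=0
i=26: outside box; Z[26]=3 extend→box=[26,29)
i=27: min(r-i=2, Z[1]=0)=0; Z[27]=0
i=28: min(r-i=1, Z[2]=0)=0; Z[28]=0
i=29: outside box; Z[29]=0
i=30: outside box; Z[30]=0
i=31: outside box; Z[31]=0
i=32: outside box; Z[32]=0
i=33: outside box; Z[33]=1 extend→box=[33,34)
i=34: outside box; Z[34]=0
i=35: outside box; Z[35]=0
i=36: outside box; Z[36]=1 extend→box=[36,37)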